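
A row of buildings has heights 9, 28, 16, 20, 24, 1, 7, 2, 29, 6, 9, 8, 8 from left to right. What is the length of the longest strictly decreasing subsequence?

Negate each value so 'decreasing' becomes 'increasing', then run patience tails on the negated sequence:
-9 → extends → [-9]
-28 → replaces -9 → [-28]
-16 → extends → [-28, -16]
-20 → replaces -16 → [-28, -20]
-24 → replaces -20 → [-28, -24]
-1 → extends → [-28, -24, -1]
-7 → replaces -1 → [-28, -24, -7]
-2 → extends → [-28, -24, -7, -2]
-29 → replaces -28 → [-29, -24, -7, -2]
-6 → replaces -2 → [-29, -24, -7, -6]
-9 → replaces -7 → [-29, -24, -9, -6]
-8 → replaces -6 → [-29, -24, -9, -8]
-8 → already a tail → [-29, -24, -9, -8]
Four tails, so the longest strictly decreasing subsequence of the original has length 4.

4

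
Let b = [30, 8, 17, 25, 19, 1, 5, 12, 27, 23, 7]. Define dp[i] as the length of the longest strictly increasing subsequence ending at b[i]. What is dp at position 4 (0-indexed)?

3

dp[i] = 1 + max{dp[j] : j<i, b[j]<b[i]} (or 1 if no such j):
i:      0  1  2  3  4  5  6  7  8  9 10
b[i]:  30  8 17 25 19  1  5 12 27 23  7
dp:     1  1  2  3  3  1  2  3  4  4  3
At index 4 the value is 3.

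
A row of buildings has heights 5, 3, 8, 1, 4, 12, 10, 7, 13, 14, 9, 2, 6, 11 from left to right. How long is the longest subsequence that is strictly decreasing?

Negate each value so 'decreasing' becomes 'increasing', then run patience tails on the negated sequence:
-5 → extends → [-5]
-3 → extends → [-5, -3]
-8 → replaces -5 → [-8, -3]
-1 → extends → [-8, -3, -1]
-4 → replaces -3 → [-8, -4, -1]
-12 → replaces -8 → [-12, -4, -1]
-10 → replaces -4 → [-12, -10, -1]
-7 → replaces -1 → [-12, -10, -7]
-13 → replaces -12 → [-13, -10, -7]
-14 → replaces -13 → [-14, -10, -7]
-9 → replaces -7 → [-14, -10, -9]
-2 → extends → [-14, -10, -9, -2]
-6 → replaces -2 → [-14, -10, -9, -6]
-11 → replaces -10 → [-14, -11, -9, -6]
Four tails, so the longest strictly decreasing subsequence of the original has length 4.

4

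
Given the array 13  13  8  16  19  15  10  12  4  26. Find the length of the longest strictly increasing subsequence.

4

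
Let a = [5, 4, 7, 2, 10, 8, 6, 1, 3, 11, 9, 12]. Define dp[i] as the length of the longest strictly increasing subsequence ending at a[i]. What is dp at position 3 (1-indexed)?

dp[i] = 1 + max{dp[j] : j<i, a[j]<a[i]} (or 1 if no such j):
i:      1  2  3  4  5  6  7  8  9 10 11 12
a[i]:   5  4  7  2 10  8  6  1  3 11  9 12
dp:     1  1  2  1  3  3  2  1  2  4  4  5
At index 3 the value is 2.

2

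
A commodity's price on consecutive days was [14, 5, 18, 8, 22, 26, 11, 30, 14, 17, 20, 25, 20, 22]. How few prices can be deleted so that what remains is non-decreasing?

6

Fewest deletions = n − (longest non-decreasing subsequence).
i:      1  2  3  4  5  6  7  8  9 10 11 12 13 14
a[i]:  14  5 18  8 22 26 11 30 14 17 20 25 20 22
dp:     1  1  2  2  3  4  3  5  4  5  6  7  7  8
max dp = 8, so deletions = 14 − 8 = 6.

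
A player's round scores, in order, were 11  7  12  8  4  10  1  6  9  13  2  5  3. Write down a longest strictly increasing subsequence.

Patience tails give the LIS length; then backtrack through the dp parents:
11 → extends → [11]
7 → replaces 11 → [7]
12 → extends → [7, 12]
8 → replaces 12 → [7, 8]
4 → replaces 7 → [4, 8]
10 → extends → [4, 8, 10]
1 → replaces 4 → [1, 8, 10]
6 → replaces 8 → [1, 6, 10]
9 → replaces 10 → [1, 6, 9]
13 → extends → [1, 6, 9, 13]
2 → replaces 6 → [1, 2, 9, 13]
5 → replaces 9 → [1, 2, 5, 13]
3 → replaces 5 → [1, 2, 3, 13]
Length 4; one witness is 7, 8, 10, 13.

7, 8, 10, 13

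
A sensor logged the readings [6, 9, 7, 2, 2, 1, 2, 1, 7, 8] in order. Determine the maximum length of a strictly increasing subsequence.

4

Let dp[i] be the length of the longest such subsequence ending at index i:
i:      1  2  3  4  5  6  7  8  9 10
a[i]:   6  9  7  2  2  1  2  1  7  8
dp:     1  2  2  1  1  1  2  1  3  4
Maximum dp value is 4.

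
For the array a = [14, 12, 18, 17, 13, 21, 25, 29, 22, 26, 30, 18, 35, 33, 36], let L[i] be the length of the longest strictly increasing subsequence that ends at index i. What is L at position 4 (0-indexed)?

2

dp[i] = 1 + max{dp[j] : j<i, a[j]<a[i]} (or 1 if no such j):
i:      0  1  2  3  4  5  6  7  8  9 10 11 12 13 14
a[i]:  14 12 18 17 13 21 25 29 22 26 30 18 35 33 36
dp:     1  1  2  2  2  3  4  5  4  5  6  3  7  7  8
At index 4 the value is 2.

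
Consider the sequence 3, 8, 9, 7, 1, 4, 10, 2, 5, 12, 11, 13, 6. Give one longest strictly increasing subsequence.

Patience tails give the LIS length; then backtrack through the dp parents:
3 → extends → [3]
8 → extends → [3, 8]
9 → extends → [3, 8, 9]
7 → replaces 8 → [3, 7, 9]
1 → replaces 3 → [1, 7, 9]
4 → replaces 7 → [1, 4, 9]
10 → extends → [1, 4, 9, 10]
2 → replaces 4 → [1, 2, 9, 10]
5 → replaces 9 → [1, 2, 5, 10]
12 → extends → [1, 2, 5, 10, 12]
11 → replaces 12 → [1, 2, 5, 10, 11]
13 → extends → [1, 2, 5, 10, 11, 13]
6 → replaces 10 → [1, 2, 5, 6, 11, 13]
Length 6; one witness is 3, 8, 9, 10, 12, 13.

3, 8, 9, 10, 12, 13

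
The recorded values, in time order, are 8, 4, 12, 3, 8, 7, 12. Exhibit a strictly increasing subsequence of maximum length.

4, 8, 12

Patience tails give the LIS length; then backtrack through the dp parents:
8 → extends → [8]
4 → replaces 8 → [4]
12 → extends → [4, 12]
3 → replaces 4 → [3, 12]
8 → replaces 12 → [3, 8]
7 → replaces 8 → [3, 7]
12 → extends → [3, 7, 12]
Length 3; one witness is 4, 8, 12.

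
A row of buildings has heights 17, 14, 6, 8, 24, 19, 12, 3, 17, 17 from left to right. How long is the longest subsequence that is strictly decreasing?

Let dp[i] be the longest strictly decreasing subsequence ending at i:
i:      1  2  3  4  5  6  7  8  9 10
a[i]:  17 14  6  8 24 19 12  3 17 17
dp:     1  2  3  3  1  2  3  4  3  3
Maximum is 4.

4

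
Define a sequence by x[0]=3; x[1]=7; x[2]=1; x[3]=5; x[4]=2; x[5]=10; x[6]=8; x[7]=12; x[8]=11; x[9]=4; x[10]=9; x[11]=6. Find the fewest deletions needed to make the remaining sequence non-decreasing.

Fewest deletions = n − (longest non-decreasing subsequence).
Patience tails:
3 → extends → [3]
7 → extends → [3, 7]
1 → replaces 3 → [1, 7]
5 → replaces 7 → [1, 5]
2 → replaces 5 → [1, 2]
10 → extends → [1, 2, 10]
8 → replaces 10 → [1, 2, 8]
12 → extends → [1, 2, 8, 12]
11 → replaces 12 → [1, 2, 8, 11]
4 → replaces 8 → [1, 2, 4, 11]
9 → replaces 11 → [1, 2, 4, 9]
6 → replaces 9 → [1, 2, 4, 6]
Longest non-decreasing subsequence has length 4, so deletions = 12 − 4 = 8.

8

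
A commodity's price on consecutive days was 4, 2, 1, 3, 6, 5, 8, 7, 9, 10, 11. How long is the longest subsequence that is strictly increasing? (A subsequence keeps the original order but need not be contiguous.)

7

Let dp[i] be the length of the longest such subsequence ending at index i:
i:      1  2  3  4  5  6  7  8  9 10 11
a[i]:   4  2  1  3  6  5  8  7  9 10 11
dp:     1  1  1  2  3  3  4  4  5  6  7
Maximum dp value is 7.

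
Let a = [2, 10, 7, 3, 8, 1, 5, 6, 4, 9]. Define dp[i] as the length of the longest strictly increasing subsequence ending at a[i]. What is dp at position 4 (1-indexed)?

dp[i] = 1 + max{dp[j] : j<i, a[j]<a[i]} (or 1 if no such j):
i:      1  2  3  4  5  6  7  8  9 10
a[i]:   2 10  7  3  8  1  5  6  4  9
dp:     1  2  2  2  3  1  3  4  3  5
At index 4 the value is 2.

2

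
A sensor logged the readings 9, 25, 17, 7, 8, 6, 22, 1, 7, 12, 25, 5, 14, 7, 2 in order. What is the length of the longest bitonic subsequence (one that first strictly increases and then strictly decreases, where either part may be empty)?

inc[i] = longest strictly increasing subsequence ending at i; dec[i] = longest strictly decreasing subsequence starting at i:
i:      1  2  3  4  5  6  7  8  9 10 11 12 13 14 15
a[i]:   9 25 17  7  8  6 22  1  7 12 25  5 14  7  2
inc:    1  2  2  1  2  1  3  1  2  3  4  2  4  3  2
dec:    5  6  5  4  4  3  4  1  3  3  4  2  3  2  1
Best peak at i=2 (value 25): inc=2, dec=6, length 2+6−1 = 7.

7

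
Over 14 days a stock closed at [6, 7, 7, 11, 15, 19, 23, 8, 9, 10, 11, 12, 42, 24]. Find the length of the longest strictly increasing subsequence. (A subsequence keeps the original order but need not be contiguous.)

Track the smallest tail for each achievable length (strict):
6 → extends → [6]
7 → extends → [6, 7]
7 → already a tail → [6, 7]
11 → extends → [6, 7, 11]
15 → extends → [6, 7, 11, 15]
19 → extends → [6, 7, 11, 15, 19]
23 → extends → [6, 7, 11, 15, 19, 23]
8 → replaces 11 → [6, 7, 8, 15, 19, 23]
9 → replaces 15 → [6, 7, 8, 9, 19, 23]
10 → replaces 19 → [6, 7, 8, 9, 10, 23]
11 → replaces 23 → [6, 7, 8, 9, 10, 11]
12 → extends → [6, 7, 8, 9, 10, 11, 12]
42 → extends → [6, 7, 8, 9, 10, 11, 12, 42]
24 → replaces 42 → [6, 7, 8, 9, 10, 11, 12, 24]
Eight tails, so the longest strictly increasing subsequence has length 8 (e.g. 6, 7, 8, 9, 10, 11, 12, 42).

8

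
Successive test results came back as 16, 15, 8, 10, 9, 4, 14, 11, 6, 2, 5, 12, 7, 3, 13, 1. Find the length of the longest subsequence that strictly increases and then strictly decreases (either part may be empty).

inc[i] = longest strictly increasing subsequence ending at i; dec[i] = longest strictly decreasing subsequence starting at i:
i:      1  2  3  4  5  6  7  8  9 10 11 12 13 14 15 16
a[i]:  16 15  8 10  9  4 14 11  6  2  5 12  7  3 13  1
inc:    1  1  1  2  2  1  3  3  2  1  2  4  3  2  5  1
dec:    8  7  5  6  5  3  6  5  4  2  3  4  3  2  2  1
Best peak at i=1 (value 16): inc=1, dec=8, length 1+8−1 = 8.

8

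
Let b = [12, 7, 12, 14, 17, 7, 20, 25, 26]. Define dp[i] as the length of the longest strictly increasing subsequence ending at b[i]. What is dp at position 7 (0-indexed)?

dp[i] = 1 + max{dp[j] : j<i, b[j]<b[i]} (or 1 if no such j):
i:      0  1  2  3  4  5  6  7  8
b[i]:  12  7 12 14 17  7 20 25 26
dp:     1  1  2  3  4  1  5  6  7
At index 7 the value is 6.

6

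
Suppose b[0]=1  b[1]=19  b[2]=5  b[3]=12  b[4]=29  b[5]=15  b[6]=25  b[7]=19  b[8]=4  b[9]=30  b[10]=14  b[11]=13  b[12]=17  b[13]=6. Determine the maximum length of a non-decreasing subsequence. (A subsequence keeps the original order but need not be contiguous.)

6

Track the smallest tail for each achievable length (allowing ties):
1 → extends → [1]
19 → extends → [1, 19]
5 → replaces 19 → [1, 5]
12 → extends → [1, 5, 12]
29 → extends → [1, 5, 12, 29]
15 → replaces 29 → [1, 5, 12, 15]
25 → extends → [1, 5, 12, 15, 25]
19 → replaces 25 → [1, 5, 12, 15, 19]
4 → replaces 5 → [1, 4, 12, 15, 19]
30 → extends → [1, 4, 12, 15, 19, 30]
14 → replaces 15 → [1, 4, 12, 14, 19, 30]
13 → replaces 14 → [1, 4, 12, 13, 19, 30]
17 → replaces 19 → [1, 4, 12, 13, 17, 30]
6 → replaces 12 → [1, 4, 6, 13, 17, 30]
Six tails, so the longest non-decreasing subsequence has length 6 (e.g. 1, 5, 12, 15, 25, 30).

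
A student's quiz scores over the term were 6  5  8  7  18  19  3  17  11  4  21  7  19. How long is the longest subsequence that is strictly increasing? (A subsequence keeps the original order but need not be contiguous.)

5

Let dp[i] be the length of the longest such subsequence ending at index i:
i:      1  2  3  4  5  6  7  8  9 10 11 12 13
a[i]:   6  5  8  7 18 19  3 17 11  4 21  7 19
dp:     1  1  2  2  3  4  1  3  3  2  5  3  4
Maximum dp value is 5.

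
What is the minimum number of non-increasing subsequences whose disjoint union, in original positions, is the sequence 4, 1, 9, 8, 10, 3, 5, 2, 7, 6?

4

Place each on the leftmost legal pile:
4 → new pile 1 (tops now [4])
1 → pile 1 (tops now [1])
9 → new pile 2 (tops now [1, 9])
8 → pile 2 (tops now [1, 8])
10 → new pile 3 (tops now [1, 8, 10])
3 → pile 2 (tops now [1, 3, 10])
5 → pile 3 (tops now [1, 3, 5])
2 → pile 2 (tops now [1, 2, 5])
7 → new pile 4 (tops now [1, 2, 5, 7])
6 → pile 4 (tops now [1, 2, 5, 6])
Four piles.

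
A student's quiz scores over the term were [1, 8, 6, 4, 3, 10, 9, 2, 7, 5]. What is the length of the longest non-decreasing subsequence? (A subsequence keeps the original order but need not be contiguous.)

3

Let dp[i] be the length of the longest such subsequence ending at index i:
i:      1  2  3  4  5  6  7  8  9 10
a[i]:   1  8  6  4  3 10  9  2  7  5
dp:     1  2  2  2  2  3  3  2  3  3
Maximum dp value is 3.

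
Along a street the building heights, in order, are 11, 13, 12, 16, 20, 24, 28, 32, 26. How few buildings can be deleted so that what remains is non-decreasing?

Fewest deletions = n − (longest non-decreasing subsequence).
i:      1  2  3  4  5  6  7  8  9
a[i]:  11 13 12 16 20 24 28 32 26
dp:     1  2  2  3  4  5  6  7  6
max dp = 7, so deletions = 9 − 7 = 2.

2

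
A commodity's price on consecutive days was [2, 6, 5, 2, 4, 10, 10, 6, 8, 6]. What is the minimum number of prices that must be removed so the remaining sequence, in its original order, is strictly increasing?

6

Fewest deletions = n − (longest strictly increasing subsequence).
Patience tails:
2 → extends → [2]
6 → extends → [2, 6]
5 → replaces 6 → [2, 5]
2 → already a tail → [2, 5]
4 → replaces 5 → [2, 4]
10 → extends → [2, 4, 10]
10 → already a tail → [2, 4, 10]
6 → replaces 10 → [2, 4, 6]
8 → extends → [2, 4, 6, 8]
6 → already a tail → [2, 4, 6, 8]
Longest strictly increasing subsequence has length 4, so deletions = 10 − 4 = 6.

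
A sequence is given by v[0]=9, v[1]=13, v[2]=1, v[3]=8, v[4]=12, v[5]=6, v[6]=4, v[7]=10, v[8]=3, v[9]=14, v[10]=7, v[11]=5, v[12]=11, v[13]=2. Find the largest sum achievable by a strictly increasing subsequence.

36

Let S[i] be the best sum of a strictly increasing subsequence ending at i:
i:      0  1  2  3  4  5  6  7  8  9 10 11 12 13
v[i]:   9 13  1  8 12  6  4 10  3 14  7  5 11  2
S:      9 22  1  9 21  7  5 19  4 36 14 10 30  3
Maximum is 36 (e.g. 9 + 13 + 14).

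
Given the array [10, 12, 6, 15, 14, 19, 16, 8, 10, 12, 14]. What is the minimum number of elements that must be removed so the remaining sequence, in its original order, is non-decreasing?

6

Fewest deletions = n − (longest non-decreasing subsequence).
Patience tails:
10 → extends → [10]
12 → extends → [10, 12]
6 → replaces 10 → [6, 12]
15 → extends → [6, 12, 15]
14 → replaces 15 → [6, 12, 14]
19 → extends → [6, 12, 14, 19]
16 → replaces 19 → [6, 12, 14, 16]
8 → replaces 12 → [6, 8, 14, 16]
10 → replaces 14 → [6, 8, 10, 16]
12 → replaces 16 → [6, 8, 10, 12]
14 → extends → [6, 8, 10, 12, 14]
Longest non-decreasing subsequence has length 5, so deletions = 11 − 5 = 6.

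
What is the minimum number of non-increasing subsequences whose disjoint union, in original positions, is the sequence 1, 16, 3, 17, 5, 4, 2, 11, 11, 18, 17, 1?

Place each on the leftmost legal pile:
1 → new pile 1 (tops now [1])
16 → new pile 2 (tops now [1, 16])
3 → pile 2 (tops now [1, 3])
17 → new pile 3 (tops now [1, 3, 17])
5 → pile 3 (tops now [1, 3, 5])
4 → pile 3 (tops now [1, 3, 4])
2 → pile 2 (tops now [1, 2, 4])
11 → new pile 4 (tops now [1, 2, 4, 11])
11 → pile 4 (tops now [1, 2, 4, 11])
18 → new pile 5 (tops now [1, 2, 4, 11, 18])
17 → pile 5 (tops now [1, 2, 4, 11, 17])
1 → pile 1 (tops now [1, 2, 4, 11, 17])
Five piles.

5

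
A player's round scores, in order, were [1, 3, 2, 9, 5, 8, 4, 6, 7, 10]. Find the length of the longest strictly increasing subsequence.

6

Let dp[i] be the length of the longest such subsequence ending at index i:
i:      1  2  3  4  5  6  7  8  9 10
a[i]:   1  3  2  9  5  8  4  6  7 10
dp:     1  2  2  3  3  4  3  4  5  6
Maximum dp value is 6.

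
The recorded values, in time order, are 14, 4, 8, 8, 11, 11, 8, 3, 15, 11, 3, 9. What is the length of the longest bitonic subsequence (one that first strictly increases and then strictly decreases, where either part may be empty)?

inc[i] = longest strictly increasing subsequence ending at i; dec[i] = longest strictly decreasing subsequence starting at i:
i:      1  2  3  4  5  6  7  8  9 10 11 12
a[i]:  14  4  8  8 11 11  8  3 15 11  3  9
inc:    1  1  2  2  3  3  2  1  4  3  1  3
dec:    4  2  2  2  3  3  2  1  3  2  1  1
Best peak at i=9 (value 15): inc=4, dec=3, length 4+3−1 = 6.

6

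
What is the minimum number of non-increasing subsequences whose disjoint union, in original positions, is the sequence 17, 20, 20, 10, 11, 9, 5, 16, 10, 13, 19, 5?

4

The minimum number of non-increasing subsequences covering a sequence equals the length of its longest strictly increasing subsequence.
LIS length is 4 (e.g. 10, 11, 16, 19), so 4 piles are needed.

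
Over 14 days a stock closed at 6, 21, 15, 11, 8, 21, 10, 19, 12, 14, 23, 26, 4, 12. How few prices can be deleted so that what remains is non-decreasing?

7

Fewest deletions = n − (longest non-decreasing subsequence).
i:      1  2  3  4  5  6  7  8  9 10 11 12 13 14
a[i]:   6 21 15 11  8 21 10 19 12 14 23 26  4 12
dp:     1  2  2  2  2  3  3  4  4  5  6  7  1  5
max dp = 7, so deletions = 14 − 7 = 7.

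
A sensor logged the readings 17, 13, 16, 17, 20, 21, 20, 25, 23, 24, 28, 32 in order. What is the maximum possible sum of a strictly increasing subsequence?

Let S[i] be the best sum of a strictly increasing subsequence ending at i:
i:       1   2   3   4   5   6   7   8   9  10  11  12
a[i]:   17  13  16  17  20  21  20  25  23  24  28  32
S:      17  13  29  46  66  87  66 112 110 134 162 194
Maximum is 194 (e.g. 13 + 16 + 17 + 20 + 21 + 23 + 24 + 28 + 32).

194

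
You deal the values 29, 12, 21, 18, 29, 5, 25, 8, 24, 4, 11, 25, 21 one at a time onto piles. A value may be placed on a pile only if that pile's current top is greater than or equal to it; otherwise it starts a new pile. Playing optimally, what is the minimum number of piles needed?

4

Place each on the leftmost legal pile:
29 → new pile 1 (tops now [29])
12 → pile 1 (tops now [12])
21 → new pile 2 (tops now [12, 21])
18 → pile 2 (tops now [12, 18])
29 → new pile 3 (tops now [12, 18, 29])
5 → pile 1 (tops now [5, 18, 29])
25 → pile 3 (tops now [5, 18, 25])
8 → pile 2 (tops now [5, 8, 25])
24 → pile 3 (tops now [5, 8, 24])
4 → pile 1 (tops now [4, 8, 24])
11 → pile 3 (tops now [4, 8, 11])
25 → new pile 4 (tops now [4, 8, 11, 25])
21 → pile 4 (tops now [4, 8, 11, 21])
Four piles.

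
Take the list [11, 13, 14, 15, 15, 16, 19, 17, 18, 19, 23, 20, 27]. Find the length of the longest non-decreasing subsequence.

Track the smallest tail for each achievable length (allowing ties):
11 → extends → [11]
13 → extends → [11, 13]
14 → extends → [11, 13, 14]
15 → extends → [11, 13, 14, 15]
15 → extends → [11, 13, 14, 15, 15]
16 → extends → [11, 13, 14, 15, 15, 16]
19 → extends → [11, 13, 14, 15, 15, 16, 19]
17 → replaces 19 → [11, 13, 14, 15, 15, 16, 17]
18 → extends → [11, 13, 14, 15, 15, 16, 17, 18]
19 → extends → [11, 13, 14, 15, 15, 16, 17, 18, 19]
23 → extends → [11, 13, 14, 15, 15, 16, 17, 18, 19, 23]
20 → replaces 23 → [11, 13, 14, 15, 15, 16, 17, 18, 19, 20]
27 → extends → [11, 13, 14, 15, 15, 16, 17, 18, 19, 20, 27]
Eleven tails, so the longest non-decreasing subsequence has length 11 (e.g. 11, 13, 14, 15, 15, 16, 17, 18, 19, 23, 27).

11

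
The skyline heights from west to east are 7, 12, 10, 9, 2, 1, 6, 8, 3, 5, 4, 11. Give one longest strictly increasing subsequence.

2, 6, 8, 11

Patience tails give the LIS length; then backtrack through the dp parents:
7 → extends → [7]
12 → extends → [7, 12]
10 → replaces 12 → [7, 10]
9 → replaces 10 → [7, 9]
2 → replaces 7 → [2, 9]
1 → replaces 2 → [1, 9]
6 → replaces 9 → [1, 6]
8 → extends → [1, 6, 8]
3 → replaces 6 → [1, 3, 8]
5 → replaces 8 → [1, 3, 5]
4 → replaces 5 → [1, 3, 4]
11 → extends → [1, 3, 4, 11]
Length 4; one witness is 2, 6, 8, 11.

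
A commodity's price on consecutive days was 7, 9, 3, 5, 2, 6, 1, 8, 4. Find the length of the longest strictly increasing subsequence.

Track the smallest tail for each achievable length (strict):
7 → extends → [7]
9 → extends → [7, 9]
3 → replaces 7 → [3, 9]
5 → replaces 9 → [3, 5]
2 → replaces 3 → [2, 5]
6 → extends → [2, 5, 6]
1 → replaces 2 → [1, 5, 6]
8 → extends → [1, 5, 6, 8]
4 → replaces 5 → [1, 4, 6, 8]
Four tails, so the longest strictly increasing subsequence has length 4 (e.g. 3, 5, 6, 8).

4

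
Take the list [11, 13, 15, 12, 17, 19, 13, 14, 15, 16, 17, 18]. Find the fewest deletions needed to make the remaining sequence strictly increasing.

Fewest deletions = n − (longest strictly increasing subsequence).
Patience tails:
11 → extends → [11]
13 → extends → [11, 13]
15 → extends → [11, 13, 15]
12 → replaces 13 → [11, 12, 15]
17 → extends → [11, 12, 15, 17]
19 → extends → [11, 12, 15, 17, 19]
13 → replaces 15 → [11, 12, 13, 17, 19]
14 → replaces 17 → [11, 12, 13, 14, 19]
15 → replaces 19 → [11, 12, 13, 14, 15]
16 → extends → [11, 12, 13, 14, 15, 16]
17 → extends → [11, 12, 13, 14, 15, 16, 17]
18 → extends → [11, 12, 13, 14, 15, 16, 17, 18]
Longest strictly increasing subsequence has length 8, so deletions = 12 − 8 = 4.

4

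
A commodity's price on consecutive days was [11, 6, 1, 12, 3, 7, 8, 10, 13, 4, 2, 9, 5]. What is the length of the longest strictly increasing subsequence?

6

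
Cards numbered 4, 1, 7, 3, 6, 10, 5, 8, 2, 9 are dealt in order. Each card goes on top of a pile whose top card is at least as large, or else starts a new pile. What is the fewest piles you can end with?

Place each on the leftmost legal pile:
4 → new pile 1 (tops now [4])
1 → pile 1 (tops now [1])
7 → new pile 2 (tops now [1, 7])
3 → pile 2 (tops now [1, 3])
6 → new pile 3 (tops now [1, 3, 6])
10 → new pile 4 (tops now [1, 3, 6, 10])
5 → pile 3 (tops now [1, 3, 5, 10])
8 → pile 4 (tops now [1, 3, 5, 8])
2 → pile 2 (tops now [1, 2, 5, 8])
9 → new pile 5 (tops now [1, 2, 5, 8, 9])
Five piles.

5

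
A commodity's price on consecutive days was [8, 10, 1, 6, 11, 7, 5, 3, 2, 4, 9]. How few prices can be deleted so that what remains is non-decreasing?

7

Fewest deletions = n − (longest non-decreasing subsequence).
i:      1  2  3  4  5  6  7  8  9 10 11
a[i]:   8 10  1  6 11  7  5  3  2  4  9
dp:     1  2  1  2  3  3  2  2  2  3  4
max dp = 4, so deletions = 11 − 4 = 7.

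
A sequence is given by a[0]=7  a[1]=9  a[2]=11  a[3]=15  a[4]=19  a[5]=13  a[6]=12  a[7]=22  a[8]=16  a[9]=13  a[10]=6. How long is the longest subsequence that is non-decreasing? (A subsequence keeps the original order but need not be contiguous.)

6

Let dp[i] be the length of the longest such subsequence ending at index i:
i:      0  1  2  3  4  5  6  7  8  9 10
a[i]:   7  9 11 15 19 13 12 22 16 13  6
dp:     1  2  3  4  5  4  4  6  5  5  1
Maximum dp value is 6.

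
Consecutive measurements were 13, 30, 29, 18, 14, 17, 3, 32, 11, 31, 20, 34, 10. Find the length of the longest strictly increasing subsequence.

5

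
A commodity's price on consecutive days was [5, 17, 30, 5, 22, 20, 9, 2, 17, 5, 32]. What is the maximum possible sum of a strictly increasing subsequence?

84

Let S[i] be the best sum of a strictly increasing subsequence ending at i:
i:      1  2  3  4  5  6  7  8  9 10 11
a[i]:   5 17 30  5 22 20  9  2 17  5 32
S:      5 22 52  5 44 42 14  2 31  7 84
Maximum is 84 (e.g. 5 + 17 + 30 + 32).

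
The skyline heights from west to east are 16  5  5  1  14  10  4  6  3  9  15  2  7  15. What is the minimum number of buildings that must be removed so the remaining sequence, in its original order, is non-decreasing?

8

Fewest deletions = n − (longest non-decreasing subsequence).
Patience tails:
16 → extends → [16]
5 → replaces 16 → [5]
5 → extends → [5, 5]
1 → replaces 5 → [1, 5]
14 → extends → [1, 5, 14]
10 → replaces 14 → [1, 5, 10]
4 → replaces 5 → [1, 4, 10]
6 → replaces 10 → [1, 4, 6]
3 → replaces 4 → [1, 3, 6]
9 → extends → [1, 3, 6, 9]
15 → extends → [1, 3, 6, 9, 15]
2 → replaces 3 → [1, 2, 6, 9, 15]
7 → replaces 9 → [1, 2, 6, 7, 15]
15 → extends → [1, 2, 6, 7, 15, 15]
Longest non-decreasing subsequence has length 6, so deletions = 14 − 6 = 8.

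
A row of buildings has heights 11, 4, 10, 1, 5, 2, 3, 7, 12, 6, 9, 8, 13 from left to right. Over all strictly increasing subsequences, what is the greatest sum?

41

Let S[i] be the best sum of a strictly increasing subsequence ending at i:
i:      1  2  3  4  5  6  7  8  9 10 11 12 13
a[i]:  11  4 10  1  5  2  3  7 12  6  9  8 13
S:     11  4 14  1  9  3  6 16 28 15 25 24 41
Maximum is 41 (e.g. 4 + 5 + 7 + 12 + 13).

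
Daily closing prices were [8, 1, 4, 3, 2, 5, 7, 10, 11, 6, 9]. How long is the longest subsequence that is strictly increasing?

6

Let dp[i] be the length of the longest such subsequence ending at index i:
i:      1  2  3  4  5  6  7  8  9 10 11
a[i]:   8  1  4  3  2  5  7 10 11  6  9
dp:     1  1  2  2  2  3  4  5  6  4  5
Maximum dp value is 6.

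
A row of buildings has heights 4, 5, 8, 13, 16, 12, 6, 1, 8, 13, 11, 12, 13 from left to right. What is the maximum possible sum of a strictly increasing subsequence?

Let S[i] be the best sum of a strictly increasing subsequence ending at i:
i:      1  2  3  4  5  6  7  8  9 10 11 12 13
a[i]:   4  5  8 13 16 12  6  1  8 13 11 12 13
S:      4  9 17 30 46 29 15  1 23 42 34 46 59
Maximum is 59 (e.g. 4 + 5 + 6 + 8 + 11 + 12 + 13).

59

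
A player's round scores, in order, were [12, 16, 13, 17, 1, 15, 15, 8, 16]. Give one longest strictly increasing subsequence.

Patience tails give the LIS length; then backtrack through the dp parents:
12 → extends → [12]
16 → extends → [12, 16]
13 → replaces 16 → [12, 13]
17 → extends → [12, 13, 17]
1 → replaces 12 → [1, 13, 17]
15 → replaces 17 → [1, 13, 15]
15 → already a tail → [1, 13, 15]
8 → replaces 13 → [1, 8, 15]
16 → extends → [1, 8, 15, 16]
Length 4; one witness is 12, 13, 15, 16.

12, 13, 15, 16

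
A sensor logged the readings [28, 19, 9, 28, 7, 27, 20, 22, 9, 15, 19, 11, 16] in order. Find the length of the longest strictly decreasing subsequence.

5

Let dp[i] be the longest strictly decreasing subsequence ending at i:
i:      1  2  3  4  5  6  7  8  9 10 11 12 13
a[i]:  28 19  9 28  7 27 20 22  9 15 19 11 16
dp:     1  2  3  1  4  2  3  3  4  4  4  5  5
Maximum is 5.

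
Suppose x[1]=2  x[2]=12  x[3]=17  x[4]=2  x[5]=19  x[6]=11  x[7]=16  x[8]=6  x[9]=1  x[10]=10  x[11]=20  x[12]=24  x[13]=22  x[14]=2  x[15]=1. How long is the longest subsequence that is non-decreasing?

6

Let dp[i] be the length of the longest such subsequence ending at index i:
i:      1  2  3  4  5  6  7  8  9 10 11 12 13 14 15
x[i]:   2 12 17  2 19 11 16  6  1 10 20 24 22  2  1
dp:     1  2  3  2  4  3  4  3  1  4  5  6  6  3  2
Maximum dp value is 6.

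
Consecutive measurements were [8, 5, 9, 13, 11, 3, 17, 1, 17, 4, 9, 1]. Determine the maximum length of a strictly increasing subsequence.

Let dp[i] be the length of the longest such subsequence ending at index i:
i:      1  2  3  4  5  6  7  8  9 10 11 12
a[i]:   8  5  9 13 11  3 17  1 17  4  9  1
dp:     1  1  2  3  3  1  4  1  4  2  3  1
Maximum dp value is 4.

4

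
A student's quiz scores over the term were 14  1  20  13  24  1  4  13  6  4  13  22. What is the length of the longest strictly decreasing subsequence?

Negate each value so 'decreasing' becomes 'increasing', then run patience tails on the negated sequence:
-14 → extends → [-14]
-1 → extends → [-14, -1]
-20 → replaces -14 → [-20, -1]
-13 → replaces -1 → [-20, -13]
-24 → replaces -20 → [-24, -13]
-1 → extends → [-24, -13, -1]
-4 → replaces -1 → [-24, -13, -4]
-13 → already a tail → [-24, -13, -4]
-6 → replaces -4 → [-24, -13, -6]
-4 → extends → [-24, -13, -6, -4]
-13 → already a tail → [-24, -13, -6, -4]
-22 → replaces -13 → [-24, -22, -6, -4]
Four tails, so the longest strictly decreasing subsequence of the original has length 4.

4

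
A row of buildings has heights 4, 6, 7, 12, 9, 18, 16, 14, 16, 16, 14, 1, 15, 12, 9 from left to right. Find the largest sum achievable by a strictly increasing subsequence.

59

Let S[i] be the best sum of a strictly increasing subsequence ending at i:
i:      1  2  3  4  5  6  7  8  9 10 11 12 13 14 15
a[i]:   4  6  7 12  9 18 16 14 16 16 14  1 15 12  9
S:      4 10 17 29 26 47 45 43 59 59 43  1 58 38 26
Maximum is 59 (e.g. 4 + 6 + 7 + 12 + 14 + 16).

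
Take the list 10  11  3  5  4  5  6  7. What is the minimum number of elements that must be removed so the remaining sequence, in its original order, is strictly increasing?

Fewest deletions = n − (longest strictly increasing subsequence).
Patience tails:
10 → extends → [10]
11 → extends → [10, 11]
3 → replaces 10 → [3, 11]
5 → replaces 11 → [3, 5]
4 → replaces 5 → [3, 4]
5 → extends → [3, 4, 5]
6 → extends → [3, 4, 5, 6]
7 → extends → [3, 4, 5, 6, 7]
Longest strictly increasing subsequence has length 5, so deletions = 8 − 5 = 3.

3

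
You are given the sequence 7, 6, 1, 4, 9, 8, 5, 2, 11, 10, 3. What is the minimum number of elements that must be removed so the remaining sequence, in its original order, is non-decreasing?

7

Fewest deletions = n − (longest non-decreasing subsequence).
Patience tails:
7 → extends → [7]
6 → replaces 7 → [6]
1 → replaces 6 → [1]
4 → extends → [1, 4]
9 → extends → [1, 4, 9]
8 → replaces 9 → [1, 4, 8]
5 → replaces 8 → [1, 4, 5]
2 → replaces 4 → [1, 2, 5]
11 → extends → [1, 2, 5, 11]
10 → replaces 11 → [1, 2, 5, 10]
3 → replaces 5 → [1, 2, 3, 10]
Longest non-decreasing subsequence has length 4, so deletions = 11 − 4 = 7.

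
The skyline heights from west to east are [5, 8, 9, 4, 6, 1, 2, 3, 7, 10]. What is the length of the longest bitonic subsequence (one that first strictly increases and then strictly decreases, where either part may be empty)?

5

inc[i] = longest strictly increasing subsequence ending at i; dec[i] = longest strictly decreasing subsequence starting at i:
i:      1  2  3  4  5  6  7  8  9 10
a[i]:   5  8  9  4  6  1  2  3  7 10
inc:    1  2  3  1  2  1  2  3  4  5
dec:    3  3  3  2  2  1  1  1  1  1
Best peak at i=3 (value 9): inc=3, dec=3, length 3+3−1 = 5.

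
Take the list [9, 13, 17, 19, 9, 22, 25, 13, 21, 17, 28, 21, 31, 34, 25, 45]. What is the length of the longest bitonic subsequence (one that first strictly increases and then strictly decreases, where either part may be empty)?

inc[i] = longest strictly increasing subsequence ending at i; dec[i] = longest strictly decreasing subsequence starting at i:
i:      1  2  3  4  5  6  7  8  9 10 11 12 13 14 15 16
a[i]:   9 13 17 19  9 22 25 13 21 17 28 21 31 34 25 45
inc:    1  2  3  4  1  5  6  2  5  3  7  5  8  9  6 10
dec:    1  2  2  2  1  3  3  1  2  1  2  1  2  2  1  1
Best peak at i=14 (value 34): inc=9, dec=2, length 9+2−1 = 10.

10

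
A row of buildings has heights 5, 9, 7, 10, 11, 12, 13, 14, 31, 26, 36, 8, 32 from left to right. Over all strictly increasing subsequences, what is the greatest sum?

Let S[i] be the best sum of a strictly increasing subsequence ending at i:
i:       1   2   3   4   5   6   7   8   9  10  11  12  13
a[i]:    5   9   7  10  11  12  13  14  31  26  36   8  32
S:       5  14  12  24  35  47  60  74 105 100 141  20 137
Maximum is 141 (e.g. 5 + 9 + 10 + 11 + 12 + 13 + 14 + 31 + 36).

141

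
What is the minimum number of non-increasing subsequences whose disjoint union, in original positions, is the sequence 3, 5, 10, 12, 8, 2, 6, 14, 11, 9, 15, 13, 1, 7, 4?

Place each on the leftmost legal pile:
3 → new pile 1 (tops now [3])
5 → new pile 2 (tops now [3, 5])
10 → new pile 3 (tops now [3, 5, 10])
12 → new pile 4 (tops now [3, 5, 10, 12])
8 → pile 3 (tops now [3, 5, 8, 12])
2 → pile 1 (tops now [2, 5, 8, 12])
6 → pile 3 (tops now [2, 5, 6, 12])
14 → new pile 5 (tops now [2, 5, 6, 12, 14])
11 → pile 4 (tops now [2, 5, 6, 11, 14])
9 → pile 4 (tops now [2, 5, 6, 9, 14])
15 → new pile 6 (tops now [2, 5, 6, 9, 14, 15])
13 → pile 5 (tops now [2, 5, 6, 9, 13, 15])
1 → pile 1 (tops now [1, 5, 6, 9, 13, 15])
7 → pile 4 (tops now [1, 5, 6, 7, 13, 15])
4 → pile 2 (tops now [1, 4, 6, 7, 13, 15])
Six piles.

6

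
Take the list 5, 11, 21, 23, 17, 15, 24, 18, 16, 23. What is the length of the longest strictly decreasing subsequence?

Let dp[i] be the longest strictly decreasing subsequence ending at i:
i:      1  2  3  4  5  6  7  8  9 10
a[i]:   5 11 21 23 17 15 24 18 16 23
dp:     1  1  1  1  2  3  1  2  3  2
Maximum is 3.

3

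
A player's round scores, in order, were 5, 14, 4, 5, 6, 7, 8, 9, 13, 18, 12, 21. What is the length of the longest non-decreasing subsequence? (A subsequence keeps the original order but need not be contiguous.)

9

Let dp[i] be the length of the longest such subsequence ending at index i:
i:      1  2  3  4  5  6  7  8  9 10 11 12
a[i]:   5 14  4  5  6  7  8  9 13 18 12 21
dp:     1  2  1  2  3  4  5  6  7  8  7  9
Maximum dp value is 9.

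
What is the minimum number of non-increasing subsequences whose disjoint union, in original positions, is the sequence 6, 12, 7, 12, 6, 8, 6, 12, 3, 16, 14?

The minimum number of non-increasing subsequences covering a sequence equals the length of its longest strictly increasing subsequence.
LIS length is 5 (e.g. 6, 7, 8, 12, 16), so 5 piles are needed.

5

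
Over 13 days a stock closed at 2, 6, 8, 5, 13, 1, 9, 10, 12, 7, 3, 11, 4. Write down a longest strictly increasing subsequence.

2, 6, 8, 9, 10, 12

Patience tails give the LIS length; then backtrack through the dp parents:
2 → extends → [2]
6 → extends → [2, 6]
8 → extends → [2, 6, 8]
5 → replaces 6 → [2, 5, 8]
13 → extends → [2, 5, 8, 13]
1 → replaces 2 → [1, 5, 8, 13]
9 → replaces 13 → [1, 5, 8, 9]
10 → extends → [1, 5, 8, 9, 10]
12 → extends → [1, 5, 8, 9, 10, 12]
7 → replaces 8 → [1, 5, 7, 9, 10, 12]
3 → replaces 5 → [1, 3, 7, 9, 10, 12]
11 → replaces 12 → [1, 3, 7, 9, 10, 11]
4 → replaces 7 → [1, 3, 4, 9, 10, 11]
Length 6; one witness is 2, 6, 8, 9, 10, 12.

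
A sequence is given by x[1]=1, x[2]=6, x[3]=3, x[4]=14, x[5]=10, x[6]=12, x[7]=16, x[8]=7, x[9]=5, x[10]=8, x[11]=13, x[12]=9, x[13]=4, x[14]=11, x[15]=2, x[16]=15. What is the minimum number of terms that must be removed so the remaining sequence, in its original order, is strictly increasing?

Fewest deletions = n − (longest strictly increasing subsequence).
i:      1  2  3  4  5  6  7  8  9 10 11 12 13 14 15 16
x[i]:   1  6  3 14 10 12 16  7  5  8 13  9  4 11  2 15
dp:     1  2  2  3  3  4  5  3  3  4  5  5  3  6  2  7
max dp = 7, so deletions = 16 − 7 = 9.

9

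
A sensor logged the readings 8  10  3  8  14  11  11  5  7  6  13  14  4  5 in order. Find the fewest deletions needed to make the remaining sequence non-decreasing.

Fewest deletions = n − (longest non-decreasing subsequence).
i:      1  2  3  4  5  6  7  8  9 10 11 12 13 14
a[i]:   8 10  3  8 14 11 11  5  7  6 13 14  4  5
dp:     1  2  1  2  3  3  4  2  3  3  5  6  2  3
max dp = 6, so deletions = 14 − 6 = 8.

8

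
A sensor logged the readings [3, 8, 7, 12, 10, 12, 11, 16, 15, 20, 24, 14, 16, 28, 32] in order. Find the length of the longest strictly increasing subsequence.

9

Track the smallest tail for each achievable length (strict):
3 → extends → [3]
8 → extends → [3, 8]
7 → replaces 8 → [3, 7]
12 → extends → [3, 7, 12]
10 → replaces 12 → [3, 7, 10]
12 → extends → [3, 7, 10, 12]
11 → replaces 12 → [3, 7, 10, 11]
16 → extends → [3, 7, 10, 11, 16]
15 → replaces 16 → [3, 7, 10, 11, 15]
20 → extends → [3, 7, 10, 11, 15, 20]
24 → extends → [3, 7, 10, 11, 15, 20, 24]
14 → replaces 15 → [3, 7, 10, 11, 14, 20, 24]
16 → replaces 20 → [3, 7, 10, 11, 14, 16, 24]
28 → extends → [3, 7, 10, 11, 14, 16, 24, 28]
32 → extends → [3, 7, 10, 11, 14, 16, 24, 28, 32]
Nine tails, so the longest strictly increasing subsequence has length 9 (e.g. 3, 8, 10, 12, 16, 20, 24, 28, 32).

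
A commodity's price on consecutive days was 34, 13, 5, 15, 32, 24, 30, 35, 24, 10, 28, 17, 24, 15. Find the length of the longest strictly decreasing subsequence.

Negate each value so 'decreasing' becomes 'increasing', then run patience tails on the negated sequence:
-34 → extends → [-34]
-13 → extends → [-34, -13]
-5 → extends → [-34, -13, -5]
-15 → replaces -13 → [-34, -15, -5]
-32 → replaces -15 → [-34, -32, -5]
-24 → replaces -5 → [-34, -32, -24]
-30 → replaces -24 → [-34, -32, -30]
-35 → replaces -34 → [-35, -32, -30]
-24 → extends → [-35, -32, -30, -24]
-10 → extends → [-35, -32, -30, -24, -10]
-28 → replaces -24 → [-35, -32, -30, -28, -10]
-17 → replaces -10 → [-35, -32, -30, -28, -17]
-24 → replaces -17 → [-35, -32, -30, -28, -24]
-15 → extends → [-35, -32, -30, -28, -24, -15]
Six tails, so the longest strictly decreasing subsequence of the original has length 6.

6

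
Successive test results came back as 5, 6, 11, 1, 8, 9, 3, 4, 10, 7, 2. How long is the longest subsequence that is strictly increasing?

Track the smallest tail for each achievable length (strict):
5 → extends → [5]
6 → extends → [5, 6]
11 → extends → [5, 6, 11]
1 → replaces 5 → [1, 6, 11]
8 → replaces 11 → [1, 6, 8]
9 → extends → [1, 6, 8, 9]
3 → replaces 6 → [1, 3, 8, 9]
4 → replaces 8 → [1, 3, 4, 9]
10 → extends → [1, 3, 4, 9, 10]
7 → replaces 9 → [1, 3, 4, 7, 10]
2 → replaces 3 → [1, 2, 4, 7, 10]
Five tails, so the longest strictly increasing subsequence has length 5 (e.g. 5, 6, 8, 9, 10).

5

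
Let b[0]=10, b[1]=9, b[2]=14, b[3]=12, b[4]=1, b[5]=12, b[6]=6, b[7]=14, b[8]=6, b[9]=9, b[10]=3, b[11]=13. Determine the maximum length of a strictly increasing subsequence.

4

Track the smallest tail for each achievable length (strict):
10 → extends → [10]
9 → replaces 10 → [9]
14 → extends → [9, 14]
12 → replaces 14 → [9, 12]
1 → replaces 9 → [1, 12]
12 → already a tail → [1, 12]
6 → replaces 12 → [1, 6]
14 → extends → [1, 6, 14]
6 → already a tail → [1, 6, 14]
9 → replaces 14 → [1, 6, 9]
3 → replaces 6 → [1, 3, 9]
13 → extends → [1, 3, 9, 13]
Four tails, so the longest strictly increasing subsequence has length 4 (e.g. 1, 6, 9, 13).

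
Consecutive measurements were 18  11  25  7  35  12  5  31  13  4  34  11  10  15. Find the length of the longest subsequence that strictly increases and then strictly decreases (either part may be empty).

inc[i] = longest strictly increasing subsequence ending at i; dec[i] = longest strictly decreasing subsequence starting at i:
i:      1  2  3  4  5  6  7  8  9 10 11 12 13 14
a[i]:  18 11 25  7 35 12  5 31 13  4 34 11 10 15
inc:    1  1  2  1  3  2  1  3  3  1  4  2  2  4
dec:    5  4  4  3  5  3  2  4  3  1  3  2  1  1
Best peak at i=5 (value 35): inc=3, dec=5, length 3+5−1 = 7.

7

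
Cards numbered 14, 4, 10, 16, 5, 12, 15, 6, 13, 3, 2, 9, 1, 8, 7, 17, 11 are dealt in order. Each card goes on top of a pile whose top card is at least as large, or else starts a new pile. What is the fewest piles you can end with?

5

Place each on the leftmost legal pile:
14 → new pile 1 (tops now [14])
4 → pile 1 (tops now [4])
10 → new pile 2 (tops now [4, 10])
16 → new pile 3 (tops now [4, 10, 16])
5 → pile 2 (tops now [4, 5, 16])
12 → pile 3 (tops now [4, 5, 12])
15 → new pile 4 (tops now [4, 5, 12, 15])
6 → pile 3 (tops now [4, 5, 6, 15])
13 → pile 4 (tops now [4, 5, 6, 13])
3 → pile 1 (tops now [3, 5, 6, 13])
2 → pile 1 (tops now [2, 5, 6, 13])
9 → pile 4 (tops now [2, 5, 6, 9])
1 → pile 1 (tops now [1, 5, 6, 9])
8 → pile 4 (tops now [1, 5, 6, 8])
7 → pile 4 (tops now [1, 5, 6, 7])
17 → new pile 5 (tops now [1, 5, 6, 7, 17])
11 → pile 5 (tops now [1, 5, 6, 7, 11])
Five piles.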